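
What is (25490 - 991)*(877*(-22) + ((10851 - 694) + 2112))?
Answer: -172105475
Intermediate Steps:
(25490 - 991)*(877*(-22) + ((10851 - 694) + 2112)) = 24499*(-19294 + (10157 + 2112)) = 24499*(-19294 + 12269) = 24499*(-7025) = -172105475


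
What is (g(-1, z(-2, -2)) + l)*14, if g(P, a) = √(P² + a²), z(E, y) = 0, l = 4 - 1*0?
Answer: 70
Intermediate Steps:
l = 4 (l = 4 + 0 = 4)
(g(-1, z(-2, -2)) + l)*14 = (√((-1)² + 0²) + 4)*14 = (√(1 + 0) + 4)*14 = (√1 + 4)*14 = (1 + 4)*14 = 5*14 = 70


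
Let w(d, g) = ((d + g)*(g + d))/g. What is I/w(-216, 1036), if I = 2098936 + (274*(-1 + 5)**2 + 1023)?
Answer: 545024837/168100 ≈ 3242.3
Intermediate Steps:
I = 2104343 (I = 2098936 + (274*4**2 + 1023) = 2098936 + (274*16 + 1023) = 2098936 + (4384 + 1023) = 2098936 + 5407 = 2104343)
w(d, g) = (d + g)**2/g (w(d, g) = ((d + g)*(d + g))/g = (d + g)**2/g)
I/w(-216, 1036) = 2104343/(((-216 + 1036)**2/1036)) = 2104343/(((1/1036)*820**2)) = 2104343/(((1/1036)*672400)) = 2104343/(168100/259) = 2104343*(259/168100) = 545024837/168100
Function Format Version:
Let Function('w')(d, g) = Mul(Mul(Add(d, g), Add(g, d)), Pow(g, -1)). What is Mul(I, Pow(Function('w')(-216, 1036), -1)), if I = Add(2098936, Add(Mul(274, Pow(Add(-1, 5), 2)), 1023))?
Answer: Rational(545024837, 168100) ≈ 3242.3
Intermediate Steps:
I = 2104343 (I = Add(2098936, Add(Mul(274, Pow(4, 2)), 1023)) = Add(2098936, Add(Mul(274, 16), 1023)) = Add(2098936, Add(4384, 1023)) = Add(2098936, 5407) = 2104343)
Function('w')(d, g) = Mul(Pow(g, -1), Pow(Add(d, g), 2)) (Function('w')(d, g) = Mul(Mul(Add(d, g), Add(d, g)), Pow(g, -1)) = Mul(Pow(Add(d, g), 2), Pow(g, -1)) = Mul(Pow(g, -1), Pow(Add(d, g), 2)))
Mul(I, Pow(Function('w')(-216, 1036), -1)) = Mul(2104343, Pow(Mul(Pow(1036, -1), Pow(Add(-216, 1036), 2)), -1)) = Mul(2104343, Pow(Mul(Rational(1, 1036), Pow(820, 2)), -1)) = Mul(2104343, Pow(Mul(Rational(1, 1036), 672400), -1)) = Mul(2104343, Pow(Rational(168100, 259), -1)) = Mul(2104343, Rational(259, 168100)) = Rational(545024837, 168100)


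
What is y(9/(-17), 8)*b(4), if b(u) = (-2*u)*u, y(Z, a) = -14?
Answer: 448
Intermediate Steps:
b(u) = -2*u**2
y(9/(-17), 8)*b(4) = -(-28)*4**2 = -(-28)*16 = -14*(-32) = 448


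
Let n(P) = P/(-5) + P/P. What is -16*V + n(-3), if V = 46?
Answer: -3672/5 ≈ -734.40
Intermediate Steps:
n(P) = 1 - P/5 (n(P) = P*(-1/5) + 1 = -P/5 + 1 = 1 - P/5)
-16*V + n(-3) = -16*46 + (1 - 1/5*(-3)) = -736 + (1 + 3/5) = -736 + 8/5 = -3672/5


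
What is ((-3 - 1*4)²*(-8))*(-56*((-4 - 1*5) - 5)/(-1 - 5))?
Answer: 153664/3 ≈ 51221.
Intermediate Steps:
((-3 - 1*4)²*(-8))*(-56*((-4 - 1*5) - 5)/(-1 - 5)) = ((-3 - 4)²*(-8))*(-56*((-4 - 5) - 5)/(-6)) = ((-7)²*(-8))*(-56*(-9 - 5)*(-1)/6) = (49*(-8))*(-(-784)*(-1)/6) = -(-21952)*7/3 = -392*(-392/3) = 153664/3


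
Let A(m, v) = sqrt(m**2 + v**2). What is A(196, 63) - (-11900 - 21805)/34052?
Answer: 33705/34052 + 7*sqrt(865) ≈ 206.87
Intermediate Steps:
A(196, 63) - (-11900 - 21805)/34052 = sqrt(196**2 + 63**2) - (-11900 - 21805)/34052 = sqrt(38416 + 3969) - (-33705)/34052 = sqrt(42385) - 1*(-33705/34052) = 7*sqrt(865) + 33705/34052 = 33705/34052 + 7*sqrt(865)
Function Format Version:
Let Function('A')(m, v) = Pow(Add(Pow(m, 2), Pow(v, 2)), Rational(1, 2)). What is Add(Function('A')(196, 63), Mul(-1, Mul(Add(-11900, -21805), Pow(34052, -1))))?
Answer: Add(Rational(33705, 34052), Mul(7, Pow(865, Rational(1, 2)))) ≈ 206.87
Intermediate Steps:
Add(Function('A')(196, 63), Mul(-1, Mul(Add(-11900, -21805), Pow(34052, -1)))) = Add(Pow(Add(Pow(196, 2), Pow(63, 2)), Rational(1, 2)), Mul(-1, Mul(Add(-11900, -21805), Pow(34052, -1)))) = Add(Pow(Add(38416, 3969), Rational(1, 2)), Mul(-1, Mul(-33705, Rational(1, 34052)))) = Add(Pow(42385, Rational(1, 2)), Mul(-1, Rational(-33705, 34052))) = Add(Mul(7, Pow(865, Rational(1, 2))), Rational(33705, 34052)) = Add(Rational(33705, 34052), Mul(7, Pow(865, Rational(1, 2))))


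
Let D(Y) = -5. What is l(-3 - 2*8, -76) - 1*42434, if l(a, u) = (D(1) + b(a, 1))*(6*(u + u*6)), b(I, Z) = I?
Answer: 34174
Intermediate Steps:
l(a, u) = 42*u*(-5 + a) (l(a, u) = (-5 + a)*(6*(u + u*6)) = (-5 + a)*(6*(u + 6*u)) = (-5 + a)*(6*(7*u)) = (-5 + a)*(42*u) = 42*u*(-5 + a))
l(-3 - 2*8, -76) - 1*42434 = 42*(-76)*(-5 + (-3 - 2*8)) - 1*42434 = 42*(-76)*(-5 + (-3 - 16)) - 42434 = 42*(-76)*(-5 - 19) - 42434 = 42*(-76)*(-24) - 42434 = 76608 - 42434 = 34174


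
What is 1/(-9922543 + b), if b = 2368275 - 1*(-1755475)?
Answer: -1/5798793 ≈ -1.7245e-7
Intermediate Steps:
b = 4123750 (b = 2368275 + 1755475 = 4123750)
1/(-9922543 + b) = 1/(-9922543 + 4123750) = 1/(-5798793) = -1/5798793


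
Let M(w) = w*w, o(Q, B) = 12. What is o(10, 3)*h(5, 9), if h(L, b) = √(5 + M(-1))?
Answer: 12*√6 ≈ 29.394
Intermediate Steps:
M(w) = w²
h(L, b) = √6 (h(L, b) = √(5 + (-1)²) = √(5 + 1) = √6)
o(10, 3)*h(5, 9) = 12*√6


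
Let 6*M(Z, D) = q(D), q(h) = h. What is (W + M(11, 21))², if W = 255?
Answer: 267289/4 ≈ 66822.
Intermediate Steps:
M(Z, D) = D/6
(W + M(11, 21))² = (255 + (⅙)*21)² = (255 + 7/2)² = (517/2)² = 267289/4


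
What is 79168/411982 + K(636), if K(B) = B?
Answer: 131049860/205991 ≈ 636.19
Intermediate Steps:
79168/411982 + K(636) = 79168/411982 + 636 = 79168*(1/411982) + 636 = 39584/205991 + 636 = 131049860/205991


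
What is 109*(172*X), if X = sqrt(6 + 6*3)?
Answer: 37496*sqrt(6) ≈ 91846.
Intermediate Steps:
X = 2*sqrt(6) (X = sqrt(6 + 18) = sqrt(24) = 2*sqrt(6) ≈ 4.8990)
109*(172*X) = 109*(172*(2*sqrt(6))) = 109*(344*sqrt(6)) = 37496*sqrt(6)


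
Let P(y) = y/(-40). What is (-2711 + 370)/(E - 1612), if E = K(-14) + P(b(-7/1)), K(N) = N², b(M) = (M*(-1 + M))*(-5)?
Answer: 2341/1409 ≈ 1.6615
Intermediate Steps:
b(M) = -5*M*(-1 + M)
P(y) = -y/40 (P(y) = y*(-1/40) = -y/40)
E = 203 (E = (-14)² - (-7/1)*(1 - (-7)/1)/8 = 196 - (-7*1)*(1 - (-7))/8 = 196 - (-7)*(1 - 1*(-7))/8 = 196 - (-7)*(1 + 7)/8 = 196 - (-7)*8/8 = 196 - 1/40*(-280) = 196 + 7 = 203)
(-2711 + 370)/(E - 1612) = (-2711 + 370)/(203 - 1612) = -2341/(-1409) = -2341*(-1/1409) = 2341/1409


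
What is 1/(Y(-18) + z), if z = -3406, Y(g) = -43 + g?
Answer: -1/3467 ≈ -0.00028843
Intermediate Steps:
1/(Y(-18) + z) = 1/((-43 - 18) - 3406) = 1/(-61 - 3406) = 1/(-3467) = -1/3467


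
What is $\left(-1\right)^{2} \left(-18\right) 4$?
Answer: $-72$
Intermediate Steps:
$\left(-1\right)^{2} \left(-18\right) 4 = 1 \left(-18\right) 4 = \left(-18\right) 4 = -72$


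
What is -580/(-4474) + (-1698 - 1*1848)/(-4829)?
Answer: 9332812/10802473 ≈ 0.86395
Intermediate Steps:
-580/(-4474) + (-1698 - 1*1848)/(-4829) = -580*(-1/4474) + (-1698 - 1848)*(-1/4829) = 290/2237 - 3546*(-1/4829) = 290/2237 + 3546/4829 = 9332812/10802473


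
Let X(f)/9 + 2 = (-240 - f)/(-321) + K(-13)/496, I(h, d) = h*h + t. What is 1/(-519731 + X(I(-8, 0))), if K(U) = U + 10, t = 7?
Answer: -53072/27583659049 ≈ -1.9240e-6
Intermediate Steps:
K(U) = 10 + U
I(h, d) = 7 + h² (I(h, d) = h*h + 7 = h² + 7 = 7 + h²)
X(f) = -601065/53072 + 3*f/107 (X(f) = -18 + 9*((-240 - f)/(-321) + (10 - 13)/496) = -18 + 9*((-240 - f)*(-1/321) - 3*1/496) = -18 + 9*((80/107 + f/321) - 3/496) = -18 + 9*(39359/53072 + f/321) = -18 + (354231/53072 + 3*f/107) = -601065/53072 + 3*f/107)
1/(-519731 + X(I(-8, 0))) = 1/(-519731 + (-601065/53072 + 3*(7 + (-8)²)/107)) = 1/(-519731 + (-601065/53072 + 3*(7 + 64)/107)) = 1/(-519731 + (-601065/53072 + (3/107)*71)) = 1/(-519731 + (-601065/53072 + 213/107)) = 1/(-519731 - 495417/53072) = 1/(-27583659049/53072) = -53072/27583659049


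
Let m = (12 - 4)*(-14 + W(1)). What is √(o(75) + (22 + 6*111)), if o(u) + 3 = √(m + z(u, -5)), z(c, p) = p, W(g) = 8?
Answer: √(685 + I*√53) ≈ 26.173 + 0.1391*I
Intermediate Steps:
m = -48 (m = (12 - 4)*(-14 + 8) = 8*(-6) = -48)
o(u) = -3 + I*√53 (o(u) = -3 + √(-48 - 5) = -3 + √(-53) = -3 + I*√53)
√(o(75) + (22 + 6*111)) = √((-3 + I*√53) + (22 + 6*111)) = √((-3 + I*√53) + (22 + 666)) = √((-3 + I*√53) + 688) = √(685 + I*√53)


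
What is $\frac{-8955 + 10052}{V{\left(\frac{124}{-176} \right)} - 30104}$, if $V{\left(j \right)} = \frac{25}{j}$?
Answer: $- \frac{34007}{934324} \approx -0.036397$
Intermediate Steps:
$\frac{-8955 + 10052}{V{\left(\frac{124}{-176} \right)} - 30104} = \frac{-8955 + 10052}{\frac{25}{124 \frac{1}{-176}} - 30104} = \frac{1097}{\frac{25}{124 \left(- \frac{1}{176}\right)} - 30104} = \frac{1097}{\frac{25}{- \frac{31}{44}} - 30104} = \frac{1097}{25 \left(- \frac{44}{31}\right) - 30104} = \frac{1097}{- \frac{1100}{31} - 30104} = \frac{1097}{- \frac{934324}{31}} = 1097 \left(- \frac{31}{934324}\right) = - \frac{34007}{934324}$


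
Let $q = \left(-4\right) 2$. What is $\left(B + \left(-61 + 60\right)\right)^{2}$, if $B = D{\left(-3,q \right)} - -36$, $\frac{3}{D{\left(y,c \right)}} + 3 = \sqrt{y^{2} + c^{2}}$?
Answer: $\frac{2529329}{2048} + \frac{6747 \sqrt{73}}{2048} \approx 1263.2$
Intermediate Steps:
$q = -8$
$D{\left(y,c \right)} = \frac{3}{-3 + \sqrt{c^{2} + y^{2}}}$ ($D{\left(y,c \right)} = \frac{3}{-3 + \sqrt{y^{2} + c^{2}}} = \frac{3}{-3 + \sqrt{c^{2} + y^{2}}}$)
$B = 36 + \frac{3}{-3 + \sqrt{73}}$ ($B = \frac{3}{-3 + \sqrt{\left(-8\right)^{2} + \left(-3\right)^{2}}} - -36 = \frac{3}{-3 + \sqrt{64 + 9}} + 36 = \frac{3}{-3 + \sqrt{73}} + 36 = 36 + \frac{3}{-3 + \sqrt{73}} \approx 36.541$)
$\left(B + \left(-61 + 60\right)\right)^{2} = \left(\left(\frac{2313}{64} + \frac{3 \sqrt{73}}{64}\right) + \left(-61 + 60\right)\right)^{2} = \left(\left(\frac{2313}{64} + \frac{3 \sqrt{73}}{64}\right) - 1\right)^{2} = \left(\frac{2249}{64} + \frac{3 \sqrt{73}}{64}\right)^{2}$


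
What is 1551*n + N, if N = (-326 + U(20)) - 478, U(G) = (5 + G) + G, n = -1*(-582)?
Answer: 901923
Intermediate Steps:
n = 582
U(G) = 5 + 2*G
N = -759 (N = (-326 + (5 + 2*20)) - 478 = (-326 + (5 + 40)) - 478 = (-326 + 45) - 478 = -281 - 478 = -759)
1551*n + N = 1551*582 - 759 = 902682 - 759 = 901923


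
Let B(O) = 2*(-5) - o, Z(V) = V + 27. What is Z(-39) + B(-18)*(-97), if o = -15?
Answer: -497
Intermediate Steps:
Z(V) = 27 + V
B(O) = 5 (B(O) = 2*(-5) - 1*(-15) = -10 + 15 = 5)
Z(-39) + B(-18)*(-97) = (27 - 39) + 5*(-97) = -12 - 485 = -497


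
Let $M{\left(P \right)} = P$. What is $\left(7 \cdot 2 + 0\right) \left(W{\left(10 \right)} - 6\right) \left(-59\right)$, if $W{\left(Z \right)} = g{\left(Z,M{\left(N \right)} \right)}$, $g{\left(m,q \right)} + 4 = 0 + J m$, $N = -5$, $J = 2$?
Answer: $-8260$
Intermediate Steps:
$g{\left(m,q \right)} = -4 + 2 m$ ($g{\left(m,q \right)} = -4 + \left(0 + 2 m\right) = -4 + 2 m$)
$W{\left(Z \right)} = -4 + 2 Z$
$\left(7 \cdot 2 + 0\right) \left(W{\left(10 \right)} - 6\right) \left(-59\right) = \left(7 \cdot 2 + 0\right) \left(\left(-4 + 2 \cdot 10\right) - 6\right) \left(-59\right) = \left(14 + 0\right) \left(\left(-4 + 20\right) - 6\right) \left(-59\right) = 14 \left(16 - 6\right) \left(-59\right) = 14 \cdot 10 \left(-59\right) = 14 \left(-590\right) = -8260$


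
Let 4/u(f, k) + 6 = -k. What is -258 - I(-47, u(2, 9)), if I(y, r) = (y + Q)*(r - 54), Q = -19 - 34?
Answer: -17054/3 ≈ -5684.7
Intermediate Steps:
u(f, k) = 4/(-6 - k)
Q = -53
I(y, r) = (-54 + r)*(-53 + y) (I(y, r) = (y - 53)*(r - 54) = (-53 + y)*(-54 + r) = (-54 + r)*(-53 + y))
-258 - I(-47, u(2, 9)) = -258 - (2862 - 54*(-47) - (-212)/(6 + 9) - 4/(6 + 9)*(-47)) = -258 - (2862 + 2538 - (-212)/15 - 4/15*(-47)) = -258 - (2862 + 2538 - (-212)/15 - 4*1/15*(-47)) = -258 - (2862 + 2538 - 53*(-4/15) - 4/15*(-47)) = -258 - (2862 + 2538 + 212/15 + 188/15) = -258 - 1*16280/3 = -258 - 16280/3 = -17054/3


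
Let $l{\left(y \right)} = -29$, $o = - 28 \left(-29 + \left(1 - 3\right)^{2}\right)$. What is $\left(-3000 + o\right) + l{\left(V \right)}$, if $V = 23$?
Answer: $-2329$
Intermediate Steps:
$o = 700$ ($o = - 28 \left(-29 + \left(-2\right)^{2}\right) = - 28 \left(-29 + 4\right) = \left(-28\right) \left(-25\right) = 700$)
$\left(-3000 + o\right) + l{\left(V \right)} = \left(-3000 + 700\right) - 29 = -2300 - 29 = -2329$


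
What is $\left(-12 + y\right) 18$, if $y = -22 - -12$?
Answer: $-396$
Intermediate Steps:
$y = -10$ ($y = -22 + 12 = -10$)
$\left(-12 + y\right) 18 = \left(-12 - 10\right) 18 = \left(-22\right) 18 = -396$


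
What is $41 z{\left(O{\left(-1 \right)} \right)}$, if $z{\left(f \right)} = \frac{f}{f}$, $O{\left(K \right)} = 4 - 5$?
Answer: $41$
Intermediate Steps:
$O{\left(K \right)} = -1$ ($O{\left(K \right)} = 4 - 5 = -1$)
$z{\left(f \right)} = 1$
$41 z{\left(O{\left(-1 \right)} \right)} = 41 \cdot 1 = 41$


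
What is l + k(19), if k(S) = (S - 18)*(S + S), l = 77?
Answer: 115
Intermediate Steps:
k(S) = 2*S*(-18 + S) (k(S) = (-18 + S)*(2*S) = 2*S*(-18 + S))
l + k(19) = 77 + 2*19*(-18 + 19) = 77 + 2*19*1 = 77 + 38 = 115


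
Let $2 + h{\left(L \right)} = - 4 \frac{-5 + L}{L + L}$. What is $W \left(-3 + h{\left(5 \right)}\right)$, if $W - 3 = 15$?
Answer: $-90$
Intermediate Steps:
$W = 18$ ($W = 3 + 15 = 18$)
$h{\left(L \right)} = -2 - \frac{2 \left(-5 + L\right)}{L}$ ($h{\left(L \right)} = -2 - 4 \frac{-5 + L}{L + L} = -2 - 4 \frac{-5 + L}{2 L} = -2 - \frac{2 \left(-5 + L\right)}{L}$)
$W \left(-3 + h{\left(5 \right)}\right) = 18 \left(-3 - \left(4 - \frac{10}{5}\right)\right) = 18 \left(-3 + \left(-4 + 10 \cdot \frac{1}{5}\right)\right) = 18 \left(-3 + \left(-4 + 2\right)\right) = 18 \left(-3 - 2\right) = 18 \left(-5\right) = -90$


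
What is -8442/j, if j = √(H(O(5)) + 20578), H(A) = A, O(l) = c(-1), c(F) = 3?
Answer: -8442*√20581/20581 ≈ -58.845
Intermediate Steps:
O(l) = 3
j = √20581 (j = √(3 + 20578) = √20581 ≈ 143.46)
-8442/j = -8442*√20581/20581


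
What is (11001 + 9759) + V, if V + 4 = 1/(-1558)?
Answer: 32337847/1558 ≈ 20756.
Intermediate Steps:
V = -6233/1558 (V = -4 + 1/(-1558) = -4 - 1/1558 = -6233/1558 ≈ -4.0006)
(11001 + 9759) + V = (11001 + 9759) - 6233/1558 = 20760 - 6233/1558 = 32337847/1558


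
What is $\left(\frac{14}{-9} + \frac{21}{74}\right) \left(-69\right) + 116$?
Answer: $\frac{45233}{222} \approx 203.75$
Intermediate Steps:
$\left(\frac{14}{-9} + \frac{21}{74}\right) \left(-69\right) + 116 = \left(14 \left(- \frac{1}{9}\right) + 21 \cdot \frac{1}{74}\right) \left(-69\right) + 116 = \left(- \frac{14}{9} + \frac{21}{74}\right) \left(-69\right) + 116 = \left(- \frac{847}{666}\right) \left(-69\right) + 116 = \frac{19481}{222} + 116 = \frac{45233}{222}$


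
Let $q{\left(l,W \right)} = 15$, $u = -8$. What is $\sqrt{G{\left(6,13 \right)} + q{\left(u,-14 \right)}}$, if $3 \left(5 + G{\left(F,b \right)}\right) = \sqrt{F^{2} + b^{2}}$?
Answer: $\frac{\sqrt{90 + 3 \sqrt{205}}}{3} \approx 3.8435$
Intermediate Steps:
$G{\left(F,b \right)} = -5 + \frac{\sqrt{F^{2} + b^{2}}}{3}$
$\sqrt{G{\left(6,13 \right)} + q{\left(u,-14 \right)}} = \sqrt{\left(-5 + \frac{\sqrt{6^{2} + 13^{2}}}{3}\right) + 15} = \sqrt{\left(-5 + \frac{\sqrt{36 + 169}}{3}\right) + 15} = \sqrt{\left(-5 + \frac{\sqrt{205}}{3}\right) + 15} = \sqrt{10 + \frac{\sqrt{205}}{3}}$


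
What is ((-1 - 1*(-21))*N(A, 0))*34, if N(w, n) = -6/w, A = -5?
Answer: 816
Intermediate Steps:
((-1 - 1*(-21))*N(A, 0))*34 = ((-1 - 1*(-21))*(-6/(-5)))*34 = ((-1 + 21)*(-6*(-⅕)))*34 = (20*(6/5))*34 = 24*34 = 816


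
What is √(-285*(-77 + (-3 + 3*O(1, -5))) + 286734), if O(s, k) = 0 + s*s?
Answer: √308679 ≈ 555.59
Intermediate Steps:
O(s, k) = s² (O(s, k) = 0 + s² = s²)
√(-285*(-77 + (-3 + 3*O(1, -5))) + 286734) = √(-285*(-77 + (-3 + 3*1²)) + 286734) = √(-285*(-77 + (-3 + 3*1)) + 286734) = √(-285*(-77 + (-3 + 3)) + 286734) = √(-285*(-77 + 0) + 286734) = √(-285*(-77) + 286734) = √(21945 + 286734) = √308679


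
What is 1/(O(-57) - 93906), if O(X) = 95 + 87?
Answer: -1/93724 ≈ -1.0670e-5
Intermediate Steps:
O(X) = 182
1/(O(-57) - 93906) = 1/(182 - 93906) = 1/(-93724) = -1/93724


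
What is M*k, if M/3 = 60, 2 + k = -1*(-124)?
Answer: 21960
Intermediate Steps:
k = 122 (k = -2 - 1*(-124) = -2 + 124 = 122)
M = 180 (M = 3*60 = 180)
M*k = 180*122 = 21960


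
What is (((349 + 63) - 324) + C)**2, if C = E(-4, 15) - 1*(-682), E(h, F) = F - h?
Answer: 622521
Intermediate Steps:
C = 701 (C = (15 - 1*(-4)) - 1*(-682) = (15 + 4) + 682 = 19 + 682 = 701)
(((349 + 63) - 324) + C)**2 = (((349 + 63) - 324) + 701)**2 = ((412 - 324) + 701)**2 = (88 + 701)**2 = 789**2 = 622521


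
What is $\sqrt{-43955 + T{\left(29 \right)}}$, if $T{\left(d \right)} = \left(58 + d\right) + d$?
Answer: $3 i \sqrt{4871} \approx 209.38 i$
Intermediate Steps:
$T{\left(d \right)} = 58 + 2 d$
$\sqrt{-43955 + T{\left(29 \right)}} = \sqrt{-43955 + \left(58 + 2 \cdot 29\right)} = \sqrt{-43955 + \left(58 + 58\right)} = \sqrt{-43955 + 116} = \sqrt{-43839} = 3 i \sqrt{4871}$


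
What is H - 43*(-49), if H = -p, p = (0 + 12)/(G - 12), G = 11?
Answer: 2119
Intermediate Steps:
p = -12 (p = (0 + 12)/(11 - 12) = 12/(-1) = 12*(-1) = -12)
H = 12 (H = -1*(-12) = 12)
H - 43*(-49) = 12 - 43*(-49) = 12 + 2107 = 2119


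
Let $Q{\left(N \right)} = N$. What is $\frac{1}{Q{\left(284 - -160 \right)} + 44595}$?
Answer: $\frac{1}{45039} \approx 2.2203 \cdot 10^{-5}$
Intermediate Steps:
$\frac{1}{Q{\left(284 - -160 \right)} + 44595} = \frac{1}{\left(284 - -160\right) + 44595} = \frac{1}{\left(284 + 160\right) + 44595} = \frac{1}{444 + 44595} = \frac{1}{45039}$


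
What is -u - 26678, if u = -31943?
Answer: 5265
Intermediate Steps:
-u - 26678 = -1*(-31943) - 26678 = 31943 - 26678 = 5265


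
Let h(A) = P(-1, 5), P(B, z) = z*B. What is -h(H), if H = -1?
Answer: 5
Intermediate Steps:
P(B, z) = B*z
h(A) = -5 (h(A) = -1*5 = -5)
-h(H) = -1*(-5) = 5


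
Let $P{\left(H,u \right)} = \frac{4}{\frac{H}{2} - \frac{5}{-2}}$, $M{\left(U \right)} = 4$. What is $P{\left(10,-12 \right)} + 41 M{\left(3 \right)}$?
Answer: $\frac{2468}{15} \approx 164.53$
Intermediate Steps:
$P{\left(H,u \right)} = \frac{4}{\frac{5}{2} + \frac{H}{2}}$ ($P{\left(H,u \right)} = \frac{4}{H \frac{1}{2} - - \frac{5}{2}} = \frac{4}{\frac{H}{2} + \frac{5}{2}} = \frac{4}{\frac{5}{2} + \frac{H}{2}}$)
$P{\left(10,-12 \right)} + 41 M{\left(3 \right)} = \frac{8}{5 + 10} + 41 \cdot 4 = \frac{8}{15} + 164 = \frac{2468}{15}$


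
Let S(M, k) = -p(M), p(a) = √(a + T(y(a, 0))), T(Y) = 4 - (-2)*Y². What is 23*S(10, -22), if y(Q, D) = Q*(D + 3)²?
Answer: -253*√134 ≈ -2928.7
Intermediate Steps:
y(Q, D) = Q*(3 + D)²
T(Y) = 4 + 2*Y²
p(a) = √(4 + a + 162*a²) (p(a) = √(a + (4 + 2*(a*(3 + 0)²)²)) = √(a + (4 + 2*(a*3²)²)) = √(a + (4 + 2*(a*9)²)) = √(a + (4 + 2*(9*a)²)) = √(a + (4 + 2*(81*a²))) = √(a + (4 + 162*a²)) = √(4 + a + 162*a²))
S(M, k) = -√(4 + M + 162*M²)
23*S(10, -22) = 23*(-√(4 + 10 + 162*10²)) = 23*(-√(4 + 10 + 162*100)) = 23*(-√(4 + 10 + 16200)) = 23*(-√16214) = 23*(-11*√134) = -253*√134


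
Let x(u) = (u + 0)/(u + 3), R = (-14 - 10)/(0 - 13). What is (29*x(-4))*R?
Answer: 2784/13 ≈ 214.15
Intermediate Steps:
R = 24/13 (R = -24/(-13) = -24*(-1/13) = 24/13 ≈ 1.8462)
x(u) = u/(3 + u)
(29*x(-4))*R = (29*(-4/(3 - 4)))*(24/13) = (29*(-4/(-1)))*(24/13) = (29*(-4*(-1)))*(24/13) = (29*4)*(24/13) = 116*(24/13) = 2784/13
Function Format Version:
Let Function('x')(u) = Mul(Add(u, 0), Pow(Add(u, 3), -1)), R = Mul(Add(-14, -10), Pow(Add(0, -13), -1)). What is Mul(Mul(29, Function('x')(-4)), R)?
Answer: Rational(2784, 13) ≈ 214.15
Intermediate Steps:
R = Rational(24, 13) (R = Mul(-24, Pow(-13, -1)) = Mul(-24, Rational(-1, 13)) = Rational(24, 13) ≈ 1.8462)
Function('x')(u) = Mul(u, Pow(Add(3, u), -1))
Mul(Mul(29, Function('x')(-4)), R) = Mul(Mul(29, Mul(-4, Pow(Add(3, -4), -1))), Rational(24, 13)) = Mul(Mul(29, Mul(-4, Pow(-1, -1))), Rational(24, 13)) = Mul(Mul(29, Mul(-4, -1)), Rational(24, 13)) = Mul(Mul(29, 4), Rational(24, 13)) = Mul(116, Rational(24, 13)) = Rational(2784, 13)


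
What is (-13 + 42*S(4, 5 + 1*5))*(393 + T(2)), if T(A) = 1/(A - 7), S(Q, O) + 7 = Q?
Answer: -272996/5 ≈ -54599.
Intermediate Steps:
S(Q, O) = -7 + Q
T(A) = 1/(-7 + A)
(-13 + 42*S(4, 5 + 1*5))*(393 + T(2)) = (-13 + 42*(-7 + 4))*(393 + 1/(-7 + 2)) = (-13 + 42*(-3))*(393 + 1/(-5)) = (-13 - 126)*(393 - 1/5) = -139*1964/5 = -272996/5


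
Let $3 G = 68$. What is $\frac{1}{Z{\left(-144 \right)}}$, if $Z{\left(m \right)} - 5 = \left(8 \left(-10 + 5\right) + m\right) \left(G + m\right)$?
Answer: $\frac{3}{66991} \approx 4.4782 \cdot 10^{-5}$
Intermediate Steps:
$G = \frac{68}{3}$ ($G = \frac{1}{3} \cdot 68 = \frac{68}{3} \approx 22.667$)
$Z{\left(m \right)} = 5 + \left(-40 + m\right) \left(\frac{68}{3} + m\right)$ ($Z{\left(m \right)} = 5 + \left(8 \left(-10 + 5\right) + m\right) \left(\frac{68}{3} + m\right) = 5 + \left(8 \left(-5\right) + m\right) \left(\frac{68}{3} + m\right) = 5 + \left(-40 + m\right) \left(\frac{68}{3} + m\right)$)
$\frac{1}{Z{\left(-144 \right)}} = \frac{1}{- \frac{2705}{3} + \left(-144\right)^{2} - -2496} = \frac{1}{- \frac{2705}{3} + 20736 + 2496} = \frac{1}{\frac{66991}{3}} = \frac{3}{66991}$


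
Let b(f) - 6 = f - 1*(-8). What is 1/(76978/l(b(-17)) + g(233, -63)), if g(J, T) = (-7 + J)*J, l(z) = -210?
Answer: 105/5490601 ≈ 1.9124e-5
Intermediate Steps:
b(f) = 14 + f (b(f) = 6 + (f - 1*(-8)) = 6 + (f + 8) = 6 + (8 + f) = 14 + f)
g(J, T) = J*(-7 + J)
1/(76978/l(b(-17)) + g(233, -63)) = 1/(76978/(-210) + 233*(-7 + 233)) = 1/(76978*(-1/210) + 233*226) = 1/(-38489/105 + 52658) = 1/(5490601/105) = 105/5490601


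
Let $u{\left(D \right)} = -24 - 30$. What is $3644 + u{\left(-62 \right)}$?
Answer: $3590$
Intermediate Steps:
$u{\left(D \right)} = -54$
$3644 + u{\left(-62 \right)} = 3644 - 54 = 3590$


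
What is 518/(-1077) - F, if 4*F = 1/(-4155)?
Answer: -2869361/5966580 ≈ -0.48091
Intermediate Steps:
F = -1/16620 (F = (1/4)/(-4155) = (1/4)*(-1/4155) = -1/16620 ≈ -6.0168e-5)
518/(-1077) - F = 518/(-1077) - 1*(-1/16620) = 518*(-1/1077) + 1/16620 = -518/1077 + 1/16620 = -2869361/5966580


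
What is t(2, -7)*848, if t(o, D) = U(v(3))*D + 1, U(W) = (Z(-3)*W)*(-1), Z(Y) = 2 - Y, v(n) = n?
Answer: 89888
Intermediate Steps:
U(W) = -5*W (U(W) = ((2 - 1*(-3))*W)*(-1) = ((2 + 3)*W)*(-1) = (5*W)*(-1) = -5*W)
t(o, D) = 1 - 15*D (t(o, D) = (-5*3)*D + 1 = -15*D + 1 = 1 - 15*D)
t(2, -7)*848 = (1 - 15*(-7))*848 = (1 + 105)*848 = 106*848 = 89888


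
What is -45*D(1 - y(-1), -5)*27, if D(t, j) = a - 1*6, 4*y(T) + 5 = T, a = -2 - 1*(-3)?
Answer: 6075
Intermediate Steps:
a = 1 (a = -2 + 3 = 1)
y(T) = -5/4 + T/4
D(t, j) = -5 (D(t, j) = 1 - 1*6 = 1 - 6 = -5)
-45*D(1 - y(-1), -5)*27 = -45*(-5)*27 = 225*27 = 6075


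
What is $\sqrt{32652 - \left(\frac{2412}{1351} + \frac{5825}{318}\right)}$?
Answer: $\frac{\sqrt{6022922294718210}}{429618} \approx 180.64$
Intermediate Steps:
$\sqrt{32652 - \left(\frac{2412}{1351} + \frac{5825}{318}\right)} = \sqrt{32652 - \frac{8636591}{429618}} = \sqrt{\frac{14019250345}{429618}} = \frac{\sqrt{6022922294718210}}{429618}$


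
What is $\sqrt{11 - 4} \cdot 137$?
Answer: $137 \sqrt{7} \approx 362.47$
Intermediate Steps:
$\sqrt{11 - 4} \cdot 137 = \sqrt{7} \cdot 137 = 137 \sqrt{7}$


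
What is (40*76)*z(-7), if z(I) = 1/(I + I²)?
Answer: 1520/21 ≈ 72.381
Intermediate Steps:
(40*76)*z(-7) = (40*76)*(1/((-7)*(1 - 7))) = 3040*(-⅐/(-6)) = 3040*(-⅐*(-⅙)) = 3040*(1/42) = 1520/21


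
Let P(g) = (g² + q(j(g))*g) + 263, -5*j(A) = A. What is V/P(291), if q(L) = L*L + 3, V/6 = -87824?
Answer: -299400/608809 ≈ -0.49178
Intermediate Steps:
V = -526944 (V = 6*(-87824) = -526944)
j(A) = -A/5
q(L) = 3 + L² (q(L) = L² + 3 = 3 + L²)
P(g) = 263 + g² + g*(3 + g²/25) (P(g) = (g² + (3 + (-g/5)²)*g) + 263 = (g² + (3 + g²/25)*g) + 263 = (g² + g*(3 + g²/25)) + 263 = 263 + g² + g*(3 + g²/25))
V/P(291) = -526944/(263 + 291² + 3*291 + (1/25)*291³) = -526944/(263 + 84681 + 873 + (1/25)*24642171) = -526944/(263 + 84681 + 873 + 24642171/25) = -526944/26787596/25 = -526944*25/26787596 = -299400/608809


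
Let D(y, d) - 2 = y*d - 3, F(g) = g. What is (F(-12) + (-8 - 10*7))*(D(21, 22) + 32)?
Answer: -44370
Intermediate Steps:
D(y, d) = -1 + d*y (D(y, d) = 2 + (y*d - 3) = 2 + (d*y - 3) = 2 + (-3 + d*y) = -1 + d*y)
(F(-12) + (-8 - 10*7))*(D(21, 22) + 32) = (-12 + (-8 - 10*7))*((-1 + 22*21) + 32) = (-12 + (-8 - 70))*((-1 + 462) + 32) = (-12 - 78)*(461 + 32) = -90*493 = -44370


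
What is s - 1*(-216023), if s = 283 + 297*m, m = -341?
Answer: 115029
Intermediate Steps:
s = -100994 (s = 283 + 297*(-341) = 283 - 101277 = -100994)
s - 1*(-216023) = -100994 - 1*(-216023) = -100994 + 216023 = 115029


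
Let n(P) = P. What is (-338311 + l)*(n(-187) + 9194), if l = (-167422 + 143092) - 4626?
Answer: -3307973869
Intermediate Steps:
l = -28956 (l = -24330 - 4626 = -28956)
(-338311 + l)*(n(-187) + 9194) = (-338311 - 28956)*(-187 + 9194) = -367267*9007 = -3307973869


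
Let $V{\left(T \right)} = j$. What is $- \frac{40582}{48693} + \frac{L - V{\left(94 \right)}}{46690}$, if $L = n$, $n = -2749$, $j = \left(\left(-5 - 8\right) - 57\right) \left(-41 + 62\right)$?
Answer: $- \frac{1957051927}{2273476170} \approx -0.86082$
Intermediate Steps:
$j = -1470$ ($j = \left(\left(-5 - 8\right) - 57\right) 21 = \left(-13 - 57\right) 21 = \left(-70\right) 21 = -1470$)
$V{\left(T \right)} = -1470$
$L = -2749$
$- \frac{40582}{48693} + \frac{L - V{\left(94 \right)}}{46690} = - \frac{40582}{48693} + \frac{-2749 - -1470}{46690} = \left(-40582\right) \frac{1}{48693} + \left(-2749 + 1470\right) \frac{1}{46690} = - \frac{40582}{48693} - \frac{1279}{46690} = - \frac{1957051927}{2273476170}$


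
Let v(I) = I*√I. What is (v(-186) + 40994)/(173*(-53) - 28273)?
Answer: -20497/18721 + 93*I*√186/18721 ≈ -1.0949 + 0.06775*I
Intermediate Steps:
v(I) = I^(3/2)
(v(-186) + 40994)/(173*(-53) - 28273) = ((-186)^(3/2) + 40994)/(173*(-53) - 28273) = (-186*I*√186 + 40994)/(-9169 - 28273) = (40994 - 186*I*√186)/(-37442) = (40994 - 186*I*√186)*(-1/37442) = -20497/18721 + 93*I*√186/18721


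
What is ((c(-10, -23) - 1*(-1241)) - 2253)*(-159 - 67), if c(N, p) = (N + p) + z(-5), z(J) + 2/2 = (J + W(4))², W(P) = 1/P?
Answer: 1850375/8 ≈ 2.3130e+5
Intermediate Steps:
W(P) = 1/P
z(J) = -1 + (¼ + J)² (z(J) = -1 + (J + 1/4)² = -1 + (J + ¼)² = -1 + (¼ + J)²)
c(N, p) = 345/16 + N + p (c(N, p) = (N + p) + (-1 + (1 + 4*(-5))²/16) = (N + p) + (-1 + (1 - 20)²/16) = (N + p) + (-1 + (1/16)*(-19)²) = (N + p) + (-1 + (1/16)*361) = (N + p) + (-1 + 361/16) = (N + p) + 345/16 = 345/16 + N + p)
((c(-10, -23) - 1*(-1241)) - 2253)*(-159 - 67) = (((345/16 - 10 - 23) - 1*(-1241)) - 2253)*(-159 - 67) = ((-183/16 + 1241) - 2253)*(-226) = (19673/16 - 2253)*(-226) = -16375/16*(-226) = 1850375/8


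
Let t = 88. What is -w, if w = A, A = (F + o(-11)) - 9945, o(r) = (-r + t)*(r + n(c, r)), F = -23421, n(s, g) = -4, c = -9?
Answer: 34851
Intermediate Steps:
o(r) = (-4 + r)*(88 - r) (o(r) = (-r + 88)*(r - 4) = (88 - r)*(-4 + r) = (-4 + r)*(88 - r))
A = -34851 (A = (-23421 + (-352 - 1*(-11)² + 92*(-11))) - 9945 = (-23421 + (-352 - 1*121 - 1012)) - 9945 = (-23421 + (-352 - 121 - 1012)) - 9945 = (-23421 - 1485) - 9945 = -24906 - 9945 = -34851)
w = -34851
-w = -1*(-34851) = 34851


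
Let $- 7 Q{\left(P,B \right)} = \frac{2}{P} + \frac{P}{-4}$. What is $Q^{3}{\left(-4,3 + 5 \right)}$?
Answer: $- \frac{1}{2744} \approx -0.00036443$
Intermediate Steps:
$Q{\left(P,B \right)} = - \frac{2}{7 P} + \frac{P}{28}$ ($Q{\left(P,B \right)} = - \frac{\frac{2}{P} + \frac{P}{-4}}{7} = - \frac{\frac{2}{P} + P \left(- \frac{1}{4}\right)}{7} = - \frac{\frac{2}{P} - \frac{P}{4}}{7} = - \frac{2}{7 P} + \frac{P}{28}$)
$Q^{3}{\left(-4,3 + 5 \right)} = \left(\frac{-8 + \left(-4\right)^{2}}{28 \left(-4\right)}\right)^{3} = \left(\frac{1}{28} \left(- \frac{1}{4}\right) \left(-8 + 16\right)\right)^{3} = \left(\frac{1}{28} \left(- \frac{1}{4}\right) 8\right)^{3} = \left(- \frac{1}{14}\right)^{3} = - \frac{1}{2744}$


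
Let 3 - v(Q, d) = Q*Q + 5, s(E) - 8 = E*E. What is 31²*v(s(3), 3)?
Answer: -279651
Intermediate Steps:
s(E) = 8 + E² (s(E) = 8 + E*E = 8 + E²)
v(Q, d) = -2 - Q² (v(Q, d) = 3 - (Q*Q + 5) = 3 - (Q² + 5) = 3 - (5 + Q²) = 3 + (-5 - Q²) = -2 - Q²)
31²*v(s(3), 3) = 31²*(-2 - (8 + 3²)²) = 961*(-2 - (8 + 9)²) = 961*(-2 - 1*17²) = 961*(-2 - 1*289) = 961*(-2 - 289) = 961*(-291) = -279651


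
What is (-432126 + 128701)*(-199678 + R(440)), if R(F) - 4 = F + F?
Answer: 60319069450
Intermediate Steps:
R(F) = 4 + 2*F (R(F) = 4 + (F + F) = 4 + 2*F)
(-432126 + 128701)*(-199678 + R(440)) = (-432126 + 128701)*(-199678 + (4 + 2*440)) = -303425*(-199678 + (4 + 880)) = -303425*(-199678 + 884) = -303425*(-198794) = 60319069450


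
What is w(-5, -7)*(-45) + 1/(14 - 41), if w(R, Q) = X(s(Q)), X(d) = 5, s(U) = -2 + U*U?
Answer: -6076/27 ≈ -225.04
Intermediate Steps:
s(U) = -2 + U²
w(R, Q) = 5
w(-5, -7)*(-45) + 1/(14 - 41) = 5*(-45) + 1/(14 - 41) = -225 + 1/(-27) = -225 - 1/27 = -6076/27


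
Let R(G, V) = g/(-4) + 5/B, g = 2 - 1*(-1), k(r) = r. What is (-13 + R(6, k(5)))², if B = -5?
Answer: 3481/16 ≈ 217.56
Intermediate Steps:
g = 3 (g = 2 + 1 = 3)
R(G, V) = -7/4 (R(G, V) = 3/(-4) + 5/(-5) = 3*(-¼) + 5*(-⅕) = -¾ - 1 = -7/4)
(-13 + R(6, k(5)))² = (-13 - 7/4)² = (-59/4)² = 3481/16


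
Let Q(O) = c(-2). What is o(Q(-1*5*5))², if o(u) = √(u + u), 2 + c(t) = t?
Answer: -8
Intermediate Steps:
c(t) = -2 + t
Q(O) = -4 (Q(O) = -2 - 2 = -4)
o(u) = √2*√u (o(u) = √(2*u) = √2*√u)
o(Q(-1*5*5))² = (√2*√(-4))² = (√2*(2*I))² = (2*I*√2)² = -8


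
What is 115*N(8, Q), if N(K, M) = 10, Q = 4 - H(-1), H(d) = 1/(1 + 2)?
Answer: 1150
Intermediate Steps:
H(d) = 1/3
Q = 11/3 (Q = 4 - 1*1/3 = 4 - 1/3 = 11/3 ≈ 3.6667)
115*N(8, Q) = 115*10 = 1150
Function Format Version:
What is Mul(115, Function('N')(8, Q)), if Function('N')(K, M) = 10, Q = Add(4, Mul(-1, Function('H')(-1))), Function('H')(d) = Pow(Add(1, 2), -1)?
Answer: 1150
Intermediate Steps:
Function('H')(d) = Rational(1, 3) (Function('H')(d) = Pow(3, -1) = Rational(1, 3))
Q = Rational(11, 3) (Q = Add(4, Mul(-1, Rational(1, 3))) = Add(4, Rational(-1, 3)) = Rational(11, 3) ≈ 3.6667)
Mul(115, Function('N')(8, Q)) = Mul(115, 10) = 1150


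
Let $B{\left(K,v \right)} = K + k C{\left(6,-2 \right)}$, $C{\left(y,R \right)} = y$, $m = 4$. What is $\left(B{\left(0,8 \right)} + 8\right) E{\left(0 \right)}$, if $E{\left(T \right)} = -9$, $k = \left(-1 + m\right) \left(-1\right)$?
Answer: $90$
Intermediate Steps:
$k = -3$ ($k = \left(-1 + 4\right) \left(-1\right) = 3 \left(-1\right) = -3$)
$B{\left(K,v \right)} = -18 + K$ ($B{\left(K,v \right)} = K - 18 = -18 + K$)
$\left(B{\left(0,8 \right)} + 8\right) E{\left(0 \right)} = \left(\left(-18 + 0\right) + 8\right) \left(-9\right) = \left(-18 + 8\right) \left(-9\right) = \left(-10\right) \left(-9\right) = 90$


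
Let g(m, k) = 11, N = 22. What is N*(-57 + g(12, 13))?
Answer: -1012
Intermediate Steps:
N*(-57 + g(12, 13)) = 22*(-57 + 11) = 22*(-46) = -1012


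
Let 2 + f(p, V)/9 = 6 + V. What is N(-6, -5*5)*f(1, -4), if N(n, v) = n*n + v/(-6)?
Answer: 0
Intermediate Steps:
f(p, V) = 36 + 9*V (f(p, V) = -18 + 9*(6 + V) = -18 + (54 + 9*V) = 36 + 9*V)
N(n, v) = n² - v/6 (N(n, v) = n² + v*(-⅙) = n² - v/6)
N(-6, -5*5)*f(1, -4) = ((-6)² - (-5)*5/6)*(36 + 9*(-4)) = (36 - ⅙*(-25))*(36 - 36) = (36 + 25/6)*0 = (241/6)*0 = 0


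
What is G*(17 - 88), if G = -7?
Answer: 497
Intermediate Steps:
G*(17 - 88) = -7*(17 - 88) = -7*(-71) = 497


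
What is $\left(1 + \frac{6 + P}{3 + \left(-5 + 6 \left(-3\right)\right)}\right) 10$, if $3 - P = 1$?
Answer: $6$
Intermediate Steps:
$P = 2$ ($P = 3 - 1 = 2$)
$\left(1 + \frac{6 + P}{3 + \left(-5 + 6 \left(-3\right)\right)}\right) 10 = \left(1 + \frac{6 + 2}{3 + \left(-5 + 6 \left(-3\right)\right)}\right) 10 = \left(1 + \frac{8}{3 - 23}\right) 10 = \left(1 + \frac{8}{-20}\right) 10 = \left(1 + 8 \left(- \frac{1}{20}\right)\right) 10 = \left(1 - \frac{2}{5}\right) 10 = \frac{3}{5} \cdot 10 = 6$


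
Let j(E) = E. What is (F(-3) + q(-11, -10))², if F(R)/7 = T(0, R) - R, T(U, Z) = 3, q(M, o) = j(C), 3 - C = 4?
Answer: 1681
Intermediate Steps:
C = -1 (C = 3 - 1*4 = 3 - 4 = -1)
q(M, o) = -1
F(R) = 21 - 7*R (F(R) = 7*(3 - R) = 21 - 7*R)
(F(-3) + q(-11, -10))² = ((21 - 7*(-3)) - 1)² = ((21 + 21) - 1)² = (42 - 1)² = 41² = 1681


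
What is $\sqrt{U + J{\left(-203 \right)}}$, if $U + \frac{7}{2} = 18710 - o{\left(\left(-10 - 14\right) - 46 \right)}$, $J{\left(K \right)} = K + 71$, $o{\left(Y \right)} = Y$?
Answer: $\frac{7 \sqrt{1522}}{2} \approx 136.54$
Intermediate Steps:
$J{\left(K \right)} = 71 + K$
$U = \frac{37553}{2}$ ($U = - \frac{7}{2} + \left(18710 - \left(\left(-10 - 14\right) - 46\right)\right) = - \frac{7}{2} + \left(18710 - \left(-24 - 46\right)\right) = - \frac{7}{2} + \left(18710 - -70\right) = - \frac{7}{2} + \left(18710 + 70\right) = - \frac{7}{2} + 18780 = \frac{37553}{2} \approx 18777.0$)
$\sqrt{U + J{\left(-203 \right)}} = \sqrt{\frac{37553}{2} + \left(71 - 203\right)} = \sqrt{\frac{37553}{2} - 132} = \sqrt{\frac{37289}{2}} = \frac{7 \sqrt{1522}}{2}$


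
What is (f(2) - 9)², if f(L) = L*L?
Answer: 25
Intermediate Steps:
f(L) = L²
(f(2) - 9)² = (2² - 9)² = (4 - 9)² = (-5)² = 25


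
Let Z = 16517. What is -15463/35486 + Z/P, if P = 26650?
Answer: 43508328/236425475 ≈ 0.18403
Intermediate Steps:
-15463/35486 + Z/P = -15463/35486 + 16517/26650 = 43508328/236425475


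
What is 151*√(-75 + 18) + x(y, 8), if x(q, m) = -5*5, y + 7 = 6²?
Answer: -25 + 151*I*√57 ≈ -25.0 + 1140.0*I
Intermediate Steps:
y = 29 (y = -7 + 6² = -7 + 36 = 29)
x(q, m) = -25
151*√(-75 + 18) + x(y, 8) = 151*√(-75 + 18) - 25 = 151*√(-57) - 25 = 151*(I*√57) - 25 = 151*I*√57 - 25 = -25 + 151*I*√57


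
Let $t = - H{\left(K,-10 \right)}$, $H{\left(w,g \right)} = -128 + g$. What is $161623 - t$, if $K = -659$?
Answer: $161485$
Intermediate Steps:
$t = 138$ ($t = - (-128 - 10) = \left(-1\right) \left(-138\right) = 138$)
$161623 - t = 161623 - 138 = 161485$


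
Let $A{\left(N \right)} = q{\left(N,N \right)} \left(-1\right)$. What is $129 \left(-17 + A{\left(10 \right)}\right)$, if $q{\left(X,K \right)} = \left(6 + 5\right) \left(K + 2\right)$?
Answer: $-19221$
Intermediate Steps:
$q{\left(X,K \right)} = 22 + 11 K$ ($q{\left(X,K \right)} = 11 \left(2 + K\right) = 22 + 11 K$)
$A{\left(N \right)} = -22 - 11 N$ ($A{\left(N \right)} = \left(22 + 11 N\right) \left(-1\right) = -22 - 11 N$)
$129 \left(-17 + A{\left(10 \right)}\right) = 129 \left(-17 - 132\right) = 129 \left(-149\right) = -19221$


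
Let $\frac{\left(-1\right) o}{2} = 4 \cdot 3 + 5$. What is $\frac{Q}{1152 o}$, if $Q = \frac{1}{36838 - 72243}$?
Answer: $\frac{1}{1386743040} \approx 7.2111 \cdot 10^{-10}$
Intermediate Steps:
$o = -34$ ($o = - 2 \left(4 \cdot 3 + 5\right) = - 2 \left(12 + 5\right) = \left(-2\right) 17 = -34$)
$Q = - \frac{1}{35405}$ ($Q = \frac{1}{-35405} = - \frac{1}{35405} \approx -2.8245 \cdot 10^{-5}$)
$\frac{Q}{1152 o} = - \frac{1}{35405 \cdot 1152 \left(-34\right)} = - \frac{1}{35405 \left(-39168\right)} = \left(- \frac{1}{35405}\right) \left(- \frac{1}{39168}\right) = \frac{1}{1386743040}$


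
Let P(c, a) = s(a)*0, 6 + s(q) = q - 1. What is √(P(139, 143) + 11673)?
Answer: 3*√1297 ≈ 108.04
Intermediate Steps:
s(q) = -7 + q (s(q) = -6 + (q - 1) = -6 + (-1 + q) = -7 + q)
P(c, a) = 0 (P(c, a) = (-7 + a)*0 = 0)
√(P(139, 143) + 11673) = √(0 + 11673) = √11673 = 3*√1297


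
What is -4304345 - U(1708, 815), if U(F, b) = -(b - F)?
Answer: -4305238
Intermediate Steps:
U(F, b) = F - b
-4304345 - U(1708, 815) = -4304345 - (1708 - 1*815) = -4304345 - (1708 - 815) = -4304345 - 1*893 = -4304345 - 893 = -4305238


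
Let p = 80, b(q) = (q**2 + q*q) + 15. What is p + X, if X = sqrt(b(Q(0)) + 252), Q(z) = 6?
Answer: 80 + sqrt(339) ≈ 98.412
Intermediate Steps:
b(q) = 15 + 2*q**2 (b(q) = (q**2 + q**2) + 15 = 2*q**2 + 15 = 15 + 2*q**2)
X = sqrt(339) (X = sqrt((15 + 2*6**2) + 252) = sqrt((15 + 2*36) + 252) = sqrt((15 + 72) + 252) = sqrt(87 + 252) = sqrt(339) ≈ 18.412)
p + X = 80 + sqrt(339)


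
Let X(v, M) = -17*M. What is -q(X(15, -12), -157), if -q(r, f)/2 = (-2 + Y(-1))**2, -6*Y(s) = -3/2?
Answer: 49/8 ≈ 6.1250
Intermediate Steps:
Y(s) = 1/4 (Y(s) = -(-1)/(2*2) = -1/6*(-3/2) = 1/4)
q(r, f) = -49/8 (q(r, f) = -2*(-2 + 1/4)**2 = -2*(-7/4)**2 = -2*49/16 = -49/8)
-q(X(15, -12), -157) = -1*(-49/8) = 49/8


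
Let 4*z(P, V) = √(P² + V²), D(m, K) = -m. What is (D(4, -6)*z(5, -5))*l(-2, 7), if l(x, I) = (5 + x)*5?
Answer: -75*√2 ≈ -106.07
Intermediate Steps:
l(x, I) = 25 + 5*x
z(P, V) = √(P² + V²)/4
(D(4, -6)*z(5, -5))*l(-2, 7) = ((-1*4)*(√(5² + (-5)²)/4))*(25 + 5*(-2)) = (-√(25 + 25))*(25 - 10) = -√50*15 = -5*√2*15 = -75*√2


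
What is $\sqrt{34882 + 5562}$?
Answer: $2 \sqrt{10111} \approx 201.11$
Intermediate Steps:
$\sqrt{34882 + 5562} = \sqrt{40444} = 2 \sqrt{10111}$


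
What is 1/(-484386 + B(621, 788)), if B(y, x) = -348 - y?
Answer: -1/485355 ≈ -2.0603e-6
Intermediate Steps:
1/(-484386 + B(621, 788)) = 1/(-484386 + (-348 - 1*621)) = 1/(-484386 + (-348 - 621)) = 1/(-484386 - 969) = 1/(-485355) = -1/485355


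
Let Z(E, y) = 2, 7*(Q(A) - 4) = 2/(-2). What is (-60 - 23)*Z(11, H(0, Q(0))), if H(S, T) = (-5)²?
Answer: -166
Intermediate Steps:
Q(A) = 27/7 (Q(A) = 4 + (2/(-2))/7 = 4 + (2*(-½))/7 = 4 + (⅐)*(-1) = 4 - ⅐ = 27/7)
H(S, T) = 25
(-60 - 23)*Z(11, H(0, Q(0))) = (-60 - 23)*2 = -83*2 = -166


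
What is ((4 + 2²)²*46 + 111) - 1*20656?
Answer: -17601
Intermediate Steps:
((4 + 2²)²*46 + 111) - 1*20656 = ((4 + 4)²*46 + 111) - 20656 = (8²*46 + 111) - 20656 = (64*46 + 111) - 20656 = (2944 + 111) - 20656 = 3055 - 20656 = -17601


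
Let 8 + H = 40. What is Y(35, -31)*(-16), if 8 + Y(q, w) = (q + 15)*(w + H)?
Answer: -672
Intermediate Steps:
H = 32 (H = -8 + 40 = 32)
Y(q, w) = -8 + (15 + q)*(32 + w) (Y(q, w) = -8 + (q + 15)*(w + 32) = -8 + (15 + q)*(32 + w))
Y(35, -31)*(-16) = (472 + 15*(-31) + 32*35 + 35*(-31))*(-16) = (472 - 465 + 1120 - 1085)*(-16) = 42*(-16) = -672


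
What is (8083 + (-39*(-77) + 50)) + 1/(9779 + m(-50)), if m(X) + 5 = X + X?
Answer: 107729665/9674 ≈ 11136.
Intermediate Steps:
m(X) = -5 + 2*X (m(X) = -5 + (X + X) = -5 + 2*X)
(8083 + (-39*(-77) + 50)) + 1/(9779 + m(-50)) = (8083 + (-39*(-77) + 50)) + 1/(9779 + (-5 + 2*(-50))) = (8083 + (3003 + 50)) + 1/(9779 + (-5 - 100)) = (8083 + 3053) + 1/(9779 - 105) = 11136 + 1/9674 = 107729665/9674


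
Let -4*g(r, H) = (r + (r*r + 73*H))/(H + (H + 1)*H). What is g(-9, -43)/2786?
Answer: 3067/19646872 ≈ 0.00015611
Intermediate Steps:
g(r, H) = -(r + r**2 + 73*H)/(4*(H + H*(1 + H))) (g(r, H) = -(r + (r*r + 73*H))/(4*(H + (H + 1)*H)) = -(r + (r**2 + 73*H))/(4*(H + (1 + H)*H)) = -(r + r**2 + 73*H)/(4*(H + H*(1 + H))))
g(-9, -43)/2786 = ((1/4)*(-1*(-9) - 1*(-9)**2 - 73*(-43))/(-43*(2 - 43)))/2786 = ((1/4)*(-1/43)*(9 - 1*81 + 3139)/(-41))*(1/2786) = ((1/4)*(-1/43)*(-1/41)*(9 - 81 + 3139))*(1/2786) = ((1/4)*(-1/43)*(-1/41)*3067)*(1/2786) = (3067/7052)*(1/2786) = 3067/19646872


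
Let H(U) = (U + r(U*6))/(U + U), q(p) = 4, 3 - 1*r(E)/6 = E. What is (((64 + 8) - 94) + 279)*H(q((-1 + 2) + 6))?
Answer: -15677/4 ≈ -3919.3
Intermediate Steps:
r(E) = 18 - 6*E
H(U) = (18 - 35*U)/(2*U) (H(U) = (U + (18 - 6*U*6))/(U + U) = (U + (18 - 36*U))/((2*U)) = (U + (18 - 36*U))*(1/(2*U)) = (18 - 35*U)*(1/(2*U)) = (18 - 35*U)/(2*U))
(((64 + 8) - 94) + 279)*H(q((-1 + 2) + 6)) = (((64 + 8) - 94) + 279)*(-35/2 + 9/4) = ((72 - 94) + 279)*(-35/2 + 9*(¼)) = (-22 + 279)*(-35/2 + 9/4) = 257*(-61/4) = -15677/4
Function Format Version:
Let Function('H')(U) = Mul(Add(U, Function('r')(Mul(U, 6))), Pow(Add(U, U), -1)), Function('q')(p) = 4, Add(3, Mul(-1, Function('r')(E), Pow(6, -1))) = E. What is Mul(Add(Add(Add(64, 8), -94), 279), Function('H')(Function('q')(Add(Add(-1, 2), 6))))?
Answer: Rational(-15677, 4) ≈ -3919.3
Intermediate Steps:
Function('r')(E) = Add(18, Mul(-6, E))
Function('H')(U) = Mul(Rational(1, 2), Pow(U, -1), Add(18, Mul(-35, U))) (Function('H')(U) = Mul(Add(U, Add(18, Mul(-6, Mul(U, 6)))), Pow(Add(U, U), -1)) = Mul(Add(U, Add(18, Mul(-6, Mul(6, U)))), Pow(Mul(2, U), -1)) = Mul(Add(U, Add(18, Mul(-36, U))), Mul(Rational(1, 2), Pow(U, -1))) = Mul(Add(18, Mul(-35, U)), Mul(Rational(1, 2), Pow(U, -1))) = Mul(Rational(1, 2), Pow(U, -1), Add(18, Mul(-35, U))))
Mul(Add(Add(Add(64, 8), -94), 279), Function('H')(Function('q')(Add(Add(-1, 2), 6)))) = Mul(Add(Add(Add(64, 8), -94), 279), Add(Rational(-35, 2), Mul(9, Pow(4, -1)))) = Mul(Add(Add(72, -94), 279), Add(Rational(-35, 2), Mul(9, Rational(1, 4)))) = Mul(Add(-22, 279), Add(Rational(-35, 2), Rational(9, 4))) = Mul(257, Rational(-61, 4)) = Rational(-15677, 4)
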